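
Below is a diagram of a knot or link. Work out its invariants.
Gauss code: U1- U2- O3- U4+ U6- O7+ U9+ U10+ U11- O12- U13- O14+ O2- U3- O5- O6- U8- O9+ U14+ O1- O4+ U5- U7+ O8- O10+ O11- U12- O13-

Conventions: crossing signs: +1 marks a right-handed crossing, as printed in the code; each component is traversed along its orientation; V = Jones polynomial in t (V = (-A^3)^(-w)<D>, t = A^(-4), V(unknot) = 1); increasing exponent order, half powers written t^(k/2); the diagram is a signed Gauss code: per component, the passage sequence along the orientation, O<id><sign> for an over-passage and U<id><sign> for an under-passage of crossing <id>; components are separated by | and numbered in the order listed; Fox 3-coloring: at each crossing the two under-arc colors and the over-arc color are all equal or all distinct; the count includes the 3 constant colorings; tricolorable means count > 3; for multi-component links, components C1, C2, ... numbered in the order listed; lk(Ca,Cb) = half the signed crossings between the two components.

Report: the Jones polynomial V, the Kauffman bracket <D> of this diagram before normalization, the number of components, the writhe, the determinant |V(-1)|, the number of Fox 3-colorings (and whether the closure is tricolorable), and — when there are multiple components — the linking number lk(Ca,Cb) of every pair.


V(t) = t^-9 - 3t^-8 + 6t^-7 - 9t^-6 + 11t^-5 - 13t^-4 + 12t^-3 - 9t^-2 + 7t^-1 - 3 + t
bracket: A^-16 - 3A^-12 + 7A^-8 - 9A^-4 + 12 - 13A^4 + 11A^8 - 9A^12 + 6A^16 - 3A^20 + A^24, w = -4
1 component, writhe -4, over 14 crossings
det 75, colorings 9 of 3^14 — tricolorable
observation: w = -4 (over 14 crossings) is diagram-only; (-A^3)^(4) removes it from V


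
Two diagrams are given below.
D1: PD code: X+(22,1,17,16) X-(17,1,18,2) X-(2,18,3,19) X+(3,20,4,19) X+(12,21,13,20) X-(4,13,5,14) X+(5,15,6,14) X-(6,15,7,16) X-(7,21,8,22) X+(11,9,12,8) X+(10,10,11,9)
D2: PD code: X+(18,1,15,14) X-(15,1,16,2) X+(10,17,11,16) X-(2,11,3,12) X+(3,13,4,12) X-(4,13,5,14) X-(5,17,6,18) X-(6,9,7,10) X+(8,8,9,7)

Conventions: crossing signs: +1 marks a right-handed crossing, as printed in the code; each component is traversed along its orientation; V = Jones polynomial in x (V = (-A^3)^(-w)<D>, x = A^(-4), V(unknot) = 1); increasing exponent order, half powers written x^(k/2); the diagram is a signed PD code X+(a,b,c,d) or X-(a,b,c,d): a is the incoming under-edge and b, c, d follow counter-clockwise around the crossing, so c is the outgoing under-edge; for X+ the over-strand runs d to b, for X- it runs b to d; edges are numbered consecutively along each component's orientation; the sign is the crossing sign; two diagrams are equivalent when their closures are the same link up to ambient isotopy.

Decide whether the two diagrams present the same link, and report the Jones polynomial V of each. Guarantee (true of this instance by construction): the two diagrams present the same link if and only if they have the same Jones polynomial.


equivalent: yes
V(D1) = -x^(-1/2) - x^(1/2)  (w +1, c 11, <D> = A + A^5)
V(D2) = -x^(-1/2) - x^(1/2)  [9 crossings, <D> = A^-5 + A^-1, w = -1]
key observation: from 11 to 9 crossings by R-moves: one link, two diagrams


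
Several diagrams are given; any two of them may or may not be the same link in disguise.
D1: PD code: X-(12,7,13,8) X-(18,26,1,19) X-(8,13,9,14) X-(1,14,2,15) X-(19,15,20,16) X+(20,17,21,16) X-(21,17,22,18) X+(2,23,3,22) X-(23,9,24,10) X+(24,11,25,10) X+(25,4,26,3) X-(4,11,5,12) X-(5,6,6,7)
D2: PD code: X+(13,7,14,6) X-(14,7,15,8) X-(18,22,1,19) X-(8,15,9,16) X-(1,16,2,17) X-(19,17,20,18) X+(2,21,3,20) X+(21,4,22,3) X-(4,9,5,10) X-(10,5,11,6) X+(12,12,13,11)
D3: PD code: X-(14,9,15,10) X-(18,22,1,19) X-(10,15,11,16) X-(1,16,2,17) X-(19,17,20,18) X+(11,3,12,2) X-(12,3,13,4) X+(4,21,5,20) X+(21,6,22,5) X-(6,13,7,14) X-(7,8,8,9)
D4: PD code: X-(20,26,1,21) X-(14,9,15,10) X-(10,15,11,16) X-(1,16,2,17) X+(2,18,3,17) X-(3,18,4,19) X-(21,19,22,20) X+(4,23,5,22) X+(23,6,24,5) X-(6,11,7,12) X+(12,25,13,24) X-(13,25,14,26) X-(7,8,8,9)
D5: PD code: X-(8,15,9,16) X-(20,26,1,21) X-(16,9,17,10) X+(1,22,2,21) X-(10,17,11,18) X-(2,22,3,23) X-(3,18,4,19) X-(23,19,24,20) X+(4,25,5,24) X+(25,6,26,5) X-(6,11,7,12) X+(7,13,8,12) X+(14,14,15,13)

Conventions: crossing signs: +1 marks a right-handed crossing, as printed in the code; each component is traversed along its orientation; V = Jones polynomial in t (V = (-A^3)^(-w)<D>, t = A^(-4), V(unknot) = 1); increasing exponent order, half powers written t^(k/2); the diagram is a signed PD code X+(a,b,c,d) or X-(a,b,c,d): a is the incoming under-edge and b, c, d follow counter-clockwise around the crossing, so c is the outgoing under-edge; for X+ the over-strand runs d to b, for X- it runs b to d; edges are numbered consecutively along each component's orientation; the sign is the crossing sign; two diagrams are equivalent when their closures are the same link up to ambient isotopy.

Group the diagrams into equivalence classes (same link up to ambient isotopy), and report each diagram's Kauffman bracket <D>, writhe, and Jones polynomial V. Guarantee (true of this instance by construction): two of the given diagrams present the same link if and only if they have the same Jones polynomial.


grouping into links: {D1, D2, D3, D4, D5}
V(D1) = t^(-9/2) - t^(-5/2) - t^(-3/2) - t^(-1/2)  (w -5, c 13, <D> = A^-13 + A^-9 + A^-5 - A^3)
V(D2) = t^(-9/2) - t^(-5/2) - t^(-3/2) - t^(-1/2)  [11 crossings, <D> = A^-7 + A^-3 + A - A^9, w = -3]
D3 (bracket A^-13 + A^-9 + A^-5 - A^3; 11 crossings at w = -5): V = t^(-9/2) - t^(-5/2) - t^(-3/2) - t^(-1/2)
V(D4) = t^(-9/2) - t^(-5/2) - t^(-3/2) - t^(-1/2)  [13 crossings, <D> = A^-13 + A^-9 + A^-5 - A^3, w = -5]
D5 (bracket A^-7 + A^-3 + A - A^9; 13 crossings at w = -3): V = t^(-9/2) - t^(-5/2) - t^(-3/2) - t^(-1/2)
why: all 5 diagrams share one V(t), hence one class


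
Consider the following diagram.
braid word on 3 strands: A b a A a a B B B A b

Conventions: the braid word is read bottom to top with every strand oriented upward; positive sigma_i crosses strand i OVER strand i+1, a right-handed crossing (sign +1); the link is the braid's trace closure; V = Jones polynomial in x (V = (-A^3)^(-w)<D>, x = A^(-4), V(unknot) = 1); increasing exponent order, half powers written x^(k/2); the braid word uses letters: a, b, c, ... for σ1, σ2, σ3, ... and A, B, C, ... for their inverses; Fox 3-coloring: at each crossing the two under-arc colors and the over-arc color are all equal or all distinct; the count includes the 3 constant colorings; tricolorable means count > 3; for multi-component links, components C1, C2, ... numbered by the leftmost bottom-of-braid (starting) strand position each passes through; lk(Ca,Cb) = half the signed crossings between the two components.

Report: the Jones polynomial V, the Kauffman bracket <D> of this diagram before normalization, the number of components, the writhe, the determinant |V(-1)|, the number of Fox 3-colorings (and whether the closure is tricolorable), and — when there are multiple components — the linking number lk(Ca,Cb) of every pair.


V = -x^(-9/2) + 2x^(-7/2) - 4x^(-5/2) + 3x^(-3/2) - 4x^(-1/2) + 3x^(1/2) - 2x^(3/2) + x^(5/2)
<D> = -A^-13 + 2A^-9 - 3A^-5 + 4A^-1 - 3A^3 + 4A^7 - 2A^11 + A^15 (w = -1)
2 components over 11 crossings, w = -1
lk(C1,C2): -2
3 Fox colorings among 3^11, |V(-1)| = 20: not tricolorable
why: the 1 component pair carries total linking -2


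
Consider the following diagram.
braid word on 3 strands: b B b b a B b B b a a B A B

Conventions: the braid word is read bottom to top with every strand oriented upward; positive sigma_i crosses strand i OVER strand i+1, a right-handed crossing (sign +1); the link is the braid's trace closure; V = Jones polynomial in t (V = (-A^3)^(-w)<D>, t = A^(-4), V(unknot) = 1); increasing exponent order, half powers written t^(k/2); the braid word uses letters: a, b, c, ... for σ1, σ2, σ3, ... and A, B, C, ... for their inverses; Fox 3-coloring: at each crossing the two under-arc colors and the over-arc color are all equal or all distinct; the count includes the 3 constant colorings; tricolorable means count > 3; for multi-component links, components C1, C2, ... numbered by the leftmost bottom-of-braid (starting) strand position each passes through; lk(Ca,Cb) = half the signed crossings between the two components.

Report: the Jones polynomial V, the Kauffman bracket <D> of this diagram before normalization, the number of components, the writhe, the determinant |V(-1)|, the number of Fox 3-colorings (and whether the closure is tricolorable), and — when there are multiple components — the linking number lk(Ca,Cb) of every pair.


V(t) = t + t^3 - t^4
bracket: -A^-10 + A^-6 + A^2, w = +2
1 component, writhe +2, over 14 crossings
det 3, colorings 9 of 3^14 — tricolorable
observation: inverse pairs cancel, leaving σ2 σ2 σ1 σ1 σ1 σ2⁻¹ σ1⁻¹ σ2⁻¹


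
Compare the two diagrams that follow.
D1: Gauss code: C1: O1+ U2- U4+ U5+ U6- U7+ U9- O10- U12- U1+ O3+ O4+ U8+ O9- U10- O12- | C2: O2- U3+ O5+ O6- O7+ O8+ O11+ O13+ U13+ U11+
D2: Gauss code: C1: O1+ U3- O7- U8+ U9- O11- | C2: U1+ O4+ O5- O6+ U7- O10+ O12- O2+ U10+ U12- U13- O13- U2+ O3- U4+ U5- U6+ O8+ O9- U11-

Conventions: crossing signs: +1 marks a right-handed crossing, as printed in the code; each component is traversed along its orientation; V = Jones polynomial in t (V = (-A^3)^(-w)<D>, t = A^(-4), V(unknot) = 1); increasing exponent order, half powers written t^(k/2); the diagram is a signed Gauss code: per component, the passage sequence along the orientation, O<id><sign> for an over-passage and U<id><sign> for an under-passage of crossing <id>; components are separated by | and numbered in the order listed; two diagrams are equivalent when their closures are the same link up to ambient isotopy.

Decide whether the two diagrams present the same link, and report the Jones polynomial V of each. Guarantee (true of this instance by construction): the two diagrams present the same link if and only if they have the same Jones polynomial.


equivalent: no
D1 (bracket A^-1 + A^7; 13 crossings at w = +3): V = -t^(1/2) - t^(5/2)
V(D2) = -t^(-5/2) - t^(-1/2)  [13 crossings, <D> = A^-1 + A^7, w = -1]
observation: comparing 2 Jones polynomials yields 2 groups


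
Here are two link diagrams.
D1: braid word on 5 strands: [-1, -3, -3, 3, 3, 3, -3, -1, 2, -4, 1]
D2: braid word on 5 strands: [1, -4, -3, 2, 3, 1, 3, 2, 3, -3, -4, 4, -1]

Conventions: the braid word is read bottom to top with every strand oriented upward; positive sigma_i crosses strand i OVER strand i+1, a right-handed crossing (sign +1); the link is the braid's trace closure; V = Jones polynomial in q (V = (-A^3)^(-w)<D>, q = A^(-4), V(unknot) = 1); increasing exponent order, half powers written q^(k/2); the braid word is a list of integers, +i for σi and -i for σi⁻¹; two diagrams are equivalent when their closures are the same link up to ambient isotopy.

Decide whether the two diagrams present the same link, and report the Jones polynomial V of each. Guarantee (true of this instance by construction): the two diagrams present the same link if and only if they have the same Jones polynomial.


equivalent: no
V(D1) = -q^(-1/2) - q^(1/2)  (w -1, c 11, <D> = A^-5 + A^-1)
V(D2) = -q^(1/2) + q^(3/2) - q^(5/2) - q^(9/2)  (w +3, c 13, <D> = A^-9 + A^-1 - A^3 + A^7)
why: comparing 2 Jones polynomials yields 2 groups


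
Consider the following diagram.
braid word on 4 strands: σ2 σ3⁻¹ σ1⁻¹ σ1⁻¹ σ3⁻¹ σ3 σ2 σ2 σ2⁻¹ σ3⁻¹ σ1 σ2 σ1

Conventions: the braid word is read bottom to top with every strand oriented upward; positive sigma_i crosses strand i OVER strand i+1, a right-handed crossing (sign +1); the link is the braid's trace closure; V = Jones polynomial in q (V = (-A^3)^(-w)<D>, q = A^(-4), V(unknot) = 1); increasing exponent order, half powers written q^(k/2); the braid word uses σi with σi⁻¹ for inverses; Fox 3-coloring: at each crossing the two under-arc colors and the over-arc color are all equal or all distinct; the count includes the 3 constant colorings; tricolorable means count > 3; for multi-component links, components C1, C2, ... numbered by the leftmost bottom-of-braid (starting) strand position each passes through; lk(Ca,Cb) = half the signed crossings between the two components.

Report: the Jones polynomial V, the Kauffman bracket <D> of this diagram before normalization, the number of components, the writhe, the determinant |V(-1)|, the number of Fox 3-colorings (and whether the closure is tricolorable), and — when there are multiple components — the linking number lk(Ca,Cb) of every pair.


V = q^-2 - q^-1 + 2 - 2q + q^2 - q^3 + q^4
<D> = -A^-13 + A^-9 - A^-5 + 2A^-1 - 2A^3 + A^7 - A^11 (w = +1)
1 component over 13 crossings, w = +1
9 Fox colorings among 3^13, |V(-1)| = 9: tricolorable
why: w = +1 shifts under R1 moves; the (-A^3)^(-1) factor cancels that in V


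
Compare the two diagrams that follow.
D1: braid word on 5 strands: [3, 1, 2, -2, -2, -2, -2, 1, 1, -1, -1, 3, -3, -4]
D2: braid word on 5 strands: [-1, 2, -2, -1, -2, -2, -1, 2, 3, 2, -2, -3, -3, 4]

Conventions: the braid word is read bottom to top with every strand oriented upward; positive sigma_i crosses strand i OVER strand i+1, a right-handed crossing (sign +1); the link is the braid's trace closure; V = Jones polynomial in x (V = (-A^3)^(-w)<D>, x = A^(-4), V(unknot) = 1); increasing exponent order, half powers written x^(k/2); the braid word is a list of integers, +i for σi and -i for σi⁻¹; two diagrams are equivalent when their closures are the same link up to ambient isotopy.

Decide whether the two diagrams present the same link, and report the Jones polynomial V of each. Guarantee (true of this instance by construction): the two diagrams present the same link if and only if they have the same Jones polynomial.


equivalent: no
V(D1) = -x^-4 + x^-3 + x^-1  (w -2, c 14, <D> = A^-2 + A^6 - A^10)
V(D2) = -x^-6 + x^-5 - x^-4 + 2x^-3 - x^-2 + x^-1  (w -4, c 14, <D> = A^-8 - A^-4 + 2 - A^4 + A^8 - A^12)
why: 2 classes among 2 diagrams; unequal V(x) rules out equality


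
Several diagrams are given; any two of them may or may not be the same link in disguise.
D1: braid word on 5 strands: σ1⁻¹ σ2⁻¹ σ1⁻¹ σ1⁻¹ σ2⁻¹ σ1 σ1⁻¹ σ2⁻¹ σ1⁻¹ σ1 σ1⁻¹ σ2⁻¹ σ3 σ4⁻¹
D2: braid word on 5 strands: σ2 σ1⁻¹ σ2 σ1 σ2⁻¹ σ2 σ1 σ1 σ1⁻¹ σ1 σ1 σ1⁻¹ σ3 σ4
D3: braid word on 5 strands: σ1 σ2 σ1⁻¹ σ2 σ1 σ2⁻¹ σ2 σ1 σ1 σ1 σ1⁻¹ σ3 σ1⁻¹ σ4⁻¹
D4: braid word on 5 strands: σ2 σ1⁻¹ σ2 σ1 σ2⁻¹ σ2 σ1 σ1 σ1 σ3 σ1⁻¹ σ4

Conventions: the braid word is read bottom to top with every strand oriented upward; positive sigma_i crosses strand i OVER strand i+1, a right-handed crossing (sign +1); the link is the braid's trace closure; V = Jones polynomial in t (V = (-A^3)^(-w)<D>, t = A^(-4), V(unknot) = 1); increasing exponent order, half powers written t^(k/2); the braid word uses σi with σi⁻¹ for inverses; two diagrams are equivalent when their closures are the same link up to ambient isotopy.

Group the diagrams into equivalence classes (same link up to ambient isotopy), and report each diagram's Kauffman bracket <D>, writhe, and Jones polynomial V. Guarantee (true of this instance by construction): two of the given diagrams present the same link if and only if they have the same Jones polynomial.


grouping into links: {D1} | {D2, D3, D4}
V(D1) = -t^-8 + t^-5 + t^-3  (w -8, c 14, <D> = A^-12 + A^-4 - A^8)
V(D2) = t - t^2 + 2t^3 - t^4 + t^5 - t^6  [14 crossings, <D> = -A^-6 + A^-2 - A^2 + 2A^6 - A^10 + A^14, w = +6]
V(D3) = t - t^2 + 2t^3 - t^4 + t^5 - t^6  (w +4, c 14, <D> = -A^-12 + A^-8 - A^-4 + 2 - A^4 + A^8)
V(D4) = t - t^2 + 2t^3 - t^4 + t^5 - t^6  (w +6, c 12, <D> = -A^-6 + A^-2 - A^2 + 2A^6 - A^10 + A^14)
why: 2 values of V(t) split the 4 diagrams


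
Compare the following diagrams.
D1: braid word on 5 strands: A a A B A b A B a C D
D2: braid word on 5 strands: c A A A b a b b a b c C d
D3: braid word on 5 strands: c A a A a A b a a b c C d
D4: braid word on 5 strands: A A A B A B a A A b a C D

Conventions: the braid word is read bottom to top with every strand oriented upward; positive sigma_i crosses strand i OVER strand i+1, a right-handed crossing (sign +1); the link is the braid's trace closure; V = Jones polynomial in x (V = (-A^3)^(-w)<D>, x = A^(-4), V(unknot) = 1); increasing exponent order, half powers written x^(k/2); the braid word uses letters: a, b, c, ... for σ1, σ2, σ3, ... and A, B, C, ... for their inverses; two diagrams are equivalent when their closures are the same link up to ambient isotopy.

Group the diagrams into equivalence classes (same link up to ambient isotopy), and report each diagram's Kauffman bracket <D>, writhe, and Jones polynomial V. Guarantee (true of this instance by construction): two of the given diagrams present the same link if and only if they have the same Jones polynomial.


classes: {D1} | {D2, D3} | {D4}
V(D1) = -x^(-9/2) - x^(-5/2) + x^(-3/2) - x^(-1/2)  [11 crossings, <D> = A^-13 - A^-9 + A^-5 + A^3, w = -5]
D2 (bracket A^-3 + A^5 - A^9 + A^13; 13 crossings at w = +5): V = -x^(1/2) + x^(3/2) - x^(5/2) - x^(9/2)
D3 (bracket A^-3 + A^5 - A^9 + A^13; 13 crossings at w = +5): V = -x^(1/2) + x^(3/2) - x^(5/2) - x^(9/2)
V(D4) = x^(-13/2) - x^(-11/2) + x^(-9/2) - 2x^(-7/2) - x^(-3/2)  [13 crossings, <D> = A^-15 + 2A^-7 - A^-3 + A - A^5, w = -7]
note: 3 classes among 4 diagrams; unequal V(x) rules out equality


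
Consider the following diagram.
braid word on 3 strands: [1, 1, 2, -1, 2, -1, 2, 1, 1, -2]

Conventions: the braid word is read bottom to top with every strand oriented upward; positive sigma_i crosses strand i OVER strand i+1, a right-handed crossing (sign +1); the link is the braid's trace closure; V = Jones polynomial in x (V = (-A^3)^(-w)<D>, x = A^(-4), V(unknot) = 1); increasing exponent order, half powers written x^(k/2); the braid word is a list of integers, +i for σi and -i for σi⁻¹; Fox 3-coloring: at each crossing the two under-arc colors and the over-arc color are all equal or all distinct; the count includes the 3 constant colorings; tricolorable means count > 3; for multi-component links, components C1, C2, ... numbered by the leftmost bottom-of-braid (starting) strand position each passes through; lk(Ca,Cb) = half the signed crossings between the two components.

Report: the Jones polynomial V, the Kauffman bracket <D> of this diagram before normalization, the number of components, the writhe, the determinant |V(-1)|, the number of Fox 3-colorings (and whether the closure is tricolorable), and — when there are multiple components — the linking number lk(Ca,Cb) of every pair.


Jones polynomial: V(x) = -1 + 4x - 5x^2 + 7x^3 - 7x^4 + 6x^5 - 5x^6 + 3x^7 - x^8
<D> = -A^-20 + 3A^-16 - 5A^-12 + 6A^-8 - 7A^-4 + 7 - 5A^4 + 4A^8 - A^12; writhe +4
components 1, writhe +4 (10 crossings)
3-colorings: 9 of 3^10, det 39 — tricolorable
note: det 39 = |V(-1)|; divisible by 3, so tricolorable


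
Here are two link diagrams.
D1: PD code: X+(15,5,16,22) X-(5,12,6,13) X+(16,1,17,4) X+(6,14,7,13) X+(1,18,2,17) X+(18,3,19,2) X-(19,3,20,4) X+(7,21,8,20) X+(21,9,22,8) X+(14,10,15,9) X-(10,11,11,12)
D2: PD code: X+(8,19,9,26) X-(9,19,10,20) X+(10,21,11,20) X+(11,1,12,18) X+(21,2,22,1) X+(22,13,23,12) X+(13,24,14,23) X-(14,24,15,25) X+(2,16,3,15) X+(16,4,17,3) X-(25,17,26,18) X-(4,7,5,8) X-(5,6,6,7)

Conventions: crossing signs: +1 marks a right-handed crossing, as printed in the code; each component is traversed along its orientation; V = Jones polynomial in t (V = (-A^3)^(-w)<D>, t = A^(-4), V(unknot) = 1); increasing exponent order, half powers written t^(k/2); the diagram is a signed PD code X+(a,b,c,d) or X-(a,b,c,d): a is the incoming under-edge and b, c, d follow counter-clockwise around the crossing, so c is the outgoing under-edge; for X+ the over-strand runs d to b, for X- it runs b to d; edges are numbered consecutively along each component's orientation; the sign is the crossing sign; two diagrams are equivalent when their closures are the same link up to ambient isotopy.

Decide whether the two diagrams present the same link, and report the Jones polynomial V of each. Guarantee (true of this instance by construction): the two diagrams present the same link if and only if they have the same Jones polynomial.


same link: yes
V(D1) = -t^(3/2) - 2t^(7/2) + t^(9/2) - t^(11/2) + t^(13/2)  [11 crossings, <D> = -A^-11 + A^-7 - A^-3 + 2A + A^9, w = +5]
D2 (bracket -A^-17 + A^-13 - A^-9 + 2A^-5 + A^3; 13 crossings at w = +3): V = -t^(3/2) - 2t^(7/2) + t^(9/2) - t^(11/2) + t^(13/2)
note: from 11 to 13 crossings by R-moves: one link, two diagrams


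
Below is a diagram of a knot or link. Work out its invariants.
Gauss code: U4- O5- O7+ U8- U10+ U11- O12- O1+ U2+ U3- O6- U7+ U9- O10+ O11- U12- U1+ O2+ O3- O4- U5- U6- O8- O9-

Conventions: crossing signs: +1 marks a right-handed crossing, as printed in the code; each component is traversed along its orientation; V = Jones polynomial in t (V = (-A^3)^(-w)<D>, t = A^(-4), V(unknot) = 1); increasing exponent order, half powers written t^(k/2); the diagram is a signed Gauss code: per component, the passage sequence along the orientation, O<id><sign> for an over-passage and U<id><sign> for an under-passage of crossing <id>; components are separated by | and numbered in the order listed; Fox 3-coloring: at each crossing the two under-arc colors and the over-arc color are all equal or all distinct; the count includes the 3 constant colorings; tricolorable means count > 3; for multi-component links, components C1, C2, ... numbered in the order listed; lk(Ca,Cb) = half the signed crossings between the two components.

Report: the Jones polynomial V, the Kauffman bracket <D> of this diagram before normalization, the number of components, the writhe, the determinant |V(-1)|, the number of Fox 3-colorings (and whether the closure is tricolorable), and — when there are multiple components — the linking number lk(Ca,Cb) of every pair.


V(t) = -t^-6 + t^-5 - t^-4 + 2t^-3 - t^-2 + t^-1
bracket: A^-8 - A^-4 + 2 - A^4 + A^8 - A^12, w = -4
1 component, writhe -4, over 12 crossings
det 7, colorings 3 of 3^12 — not tricolorable
observation: V spans 5 powers of t: at least 5 crossings in any diagram


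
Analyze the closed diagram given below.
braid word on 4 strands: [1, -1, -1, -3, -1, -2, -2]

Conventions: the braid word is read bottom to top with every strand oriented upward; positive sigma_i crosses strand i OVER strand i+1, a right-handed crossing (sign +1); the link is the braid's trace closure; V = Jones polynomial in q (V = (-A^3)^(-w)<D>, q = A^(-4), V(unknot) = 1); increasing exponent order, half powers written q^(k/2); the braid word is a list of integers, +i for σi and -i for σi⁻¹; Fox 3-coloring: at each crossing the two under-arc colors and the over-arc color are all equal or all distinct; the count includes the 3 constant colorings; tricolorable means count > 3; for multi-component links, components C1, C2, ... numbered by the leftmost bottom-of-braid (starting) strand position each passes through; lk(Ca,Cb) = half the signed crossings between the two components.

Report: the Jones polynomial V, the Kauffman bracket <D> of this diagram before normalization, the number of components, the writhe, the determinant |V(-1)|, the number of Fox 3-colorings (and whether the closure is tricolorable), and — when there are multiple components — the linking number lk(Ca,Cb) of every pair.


V = q^-5 + 2q^-3 + q^-1
<D> = -A^-11 - 2A^-3 - A^5 (w = -5)
3 components over 7 crossings, w = -5
lk(C1,C2): -1
lk(C1,C3) = 0
linking number lk(C2,C3) = -1
3 Fox colorings among 3^7, |V(-1)| = 4: not tricolorable
why: summing lk over 3 pairs gives -2


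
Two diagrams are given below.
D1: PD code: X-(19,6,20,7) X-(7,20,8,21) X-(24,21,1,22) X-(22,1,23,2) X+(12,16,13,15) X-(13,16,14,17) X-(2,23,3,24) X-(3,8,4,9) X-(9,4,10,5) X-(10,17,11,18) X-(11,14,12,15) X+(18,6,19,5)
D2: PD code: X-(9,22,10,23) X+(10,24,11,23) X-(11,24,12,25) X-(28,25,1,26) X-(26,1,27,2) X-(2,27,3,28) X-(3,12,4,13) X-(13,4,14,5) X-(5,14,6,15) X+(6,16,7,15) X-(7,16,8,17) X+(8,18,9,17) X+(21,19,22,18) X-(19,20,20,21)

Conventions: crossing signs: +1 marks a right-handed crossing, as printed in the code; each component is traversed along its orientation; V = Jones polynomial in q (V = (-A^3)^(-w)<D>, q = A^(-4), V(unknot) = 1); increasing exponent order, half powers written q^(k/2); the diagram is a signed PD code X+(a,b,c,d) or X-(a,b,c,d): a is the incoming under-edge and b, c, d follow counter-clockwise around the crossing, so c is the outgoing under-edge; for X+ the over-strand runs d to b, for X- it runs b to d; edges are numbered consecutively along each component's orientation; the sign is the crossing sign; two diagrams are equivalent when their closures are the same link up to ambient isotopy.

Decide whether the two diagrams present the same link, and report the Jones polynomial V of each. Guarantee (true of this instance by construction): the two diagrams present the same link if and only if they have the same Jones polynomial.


equivalent: yes
D1 (bracket A^-16 + 2A^-8 - 2A^-4 + 1 - 2A^4 + A^8; 12 crossings at w = -8): V = q^-8 - 2q^-7 + q^-6 - 2q^-5 + 2q^-4 + q^-2
V(D2) = q^-8 - 2q^-7 + q^-6 - 2q^-5 + 2q^-4 + q^-2  [14 crossings, <D> = A^-10 + 2A^-2 - 2A^2 + A^6 - 2A^10 + A^14, w = -6]
observation: Reidemeister moves carry D1 (12 crossings) to D2 (14)


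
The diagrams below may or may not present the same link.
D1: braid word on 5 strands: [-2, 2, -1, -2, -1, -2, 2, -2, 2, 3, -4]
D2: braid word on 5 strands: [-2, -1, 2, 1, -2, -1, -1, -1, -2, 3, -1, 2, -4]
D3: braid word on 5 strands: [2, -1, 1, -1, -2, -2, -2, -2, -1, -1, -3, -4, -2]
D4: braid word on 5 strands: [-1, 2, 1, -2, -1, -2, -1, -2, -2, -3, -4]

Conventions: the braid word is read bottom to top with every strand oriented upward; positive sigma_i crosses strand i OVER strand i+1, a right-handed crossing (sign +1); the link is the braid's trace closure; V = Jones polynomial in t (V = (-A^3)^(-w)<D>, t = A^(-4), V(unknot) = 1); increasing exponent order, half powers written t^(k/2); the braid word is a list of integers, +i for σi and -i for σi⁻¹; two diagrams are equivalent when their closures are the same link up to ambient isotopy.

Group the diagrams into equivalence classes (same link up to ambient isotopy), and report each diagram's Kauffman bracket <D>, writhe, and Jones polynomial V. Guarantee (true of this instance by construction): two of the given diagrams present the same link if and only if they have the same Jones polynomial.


grouping into links: {D1} | {D2, D4} | {D3}
V(D1) = -t^(-5/2) - t^(-1/2)  (w -3, c 11, <D> = A^-7 + A)
V(D2) = t^(-13/2) - t^(-11/2) + t^(-9/2) - 2t^(-7/2) - t^(-3/2)  [13 crossings, <D> = A^-9 + 2A^-1 - A^3 + A^7 - A^11, w = -5]
V(D3) = t^(-19/2) - 2t^(-17/2) + 2t^(-15/2) - 2t^(-13/2) + 2t^(-11/2) - 2t^(-9/2) - t^(-5/2)  (w -9, c 13, <D> = A^-17 + 2A^-9 - 2A^-5 + 2A^-1 - 2A^3 + 2A^7 - A^11)
D4 (bracket A^-15 + 2A^-7 - A^-3 + A - A^5; 11 crossings at w = -7): V = t^(-13/2) - t^(-11/2) + t^(-9/2) - 2t^(-7/2) - t^(-3/2)
key observation: comparing 4 Jones polynomials yields 3 groups


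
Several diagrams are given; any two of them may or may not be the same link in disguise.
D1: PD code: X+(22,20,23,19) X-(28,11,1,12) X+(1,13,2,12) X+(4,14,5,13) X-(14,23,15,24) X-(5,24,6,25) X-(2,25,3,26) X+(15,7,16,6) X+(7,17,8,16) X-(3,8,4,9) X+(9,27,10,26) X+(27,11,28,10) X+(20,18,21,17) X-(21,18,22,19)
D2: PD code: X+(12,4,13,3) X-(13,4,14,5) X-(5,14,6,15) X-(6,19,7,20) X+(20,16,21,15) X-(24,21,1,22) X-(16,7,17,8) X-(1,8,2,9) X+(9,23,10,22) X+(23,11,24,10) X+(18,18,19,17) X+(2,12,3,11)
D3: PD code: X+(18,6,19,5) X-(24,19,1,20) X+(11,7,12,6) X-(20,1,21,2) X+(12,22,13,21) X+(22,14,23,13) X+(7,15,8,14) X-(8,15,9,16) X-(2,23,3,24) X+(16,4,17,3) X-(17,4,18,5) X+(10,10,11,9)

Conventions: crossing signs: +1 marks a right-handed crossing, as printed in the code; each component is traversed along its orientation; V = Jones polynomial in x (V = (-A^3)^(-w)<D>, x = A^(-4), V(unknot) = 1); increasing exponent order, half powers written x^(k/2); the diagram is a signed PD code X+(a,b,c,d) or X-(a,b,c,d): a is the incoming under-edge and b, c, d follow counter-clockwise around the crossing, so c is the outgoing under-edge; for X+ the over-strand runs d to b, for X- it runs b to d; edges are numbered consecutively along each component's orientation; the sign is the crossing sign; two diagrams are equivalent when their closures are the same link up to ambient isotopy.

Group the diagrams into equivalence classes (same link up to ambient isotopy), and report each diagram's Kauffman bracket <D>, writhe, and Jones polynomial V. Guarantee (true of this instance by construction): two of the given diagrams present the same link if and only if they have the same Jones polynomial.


classes: {D1} | {D2} | {D3}
V(D1) = x + x^3 - x^4  [14 crossings, <D> = -A^-10 + A^-6 + A^2, w = +2]
V(D2) = x^-2 - x^-1 + 1 - x + x^2  [12 crossings, <D> = A^-8 - A^-4 + 1 - A^4 + A^8, w = 0]
D3 (bracket -A^-6 + 2A^-2 - 2A^2 + 3A^6 - 2A^10 + 2A^14 - A^18; 12 crossings at w = +2): V = -x^-3 + 2x^-2 - 2x^-1 + 3 - 2x + 2x^2 - x^3
note: comparing 3 Jones polynomials yields 3 groups


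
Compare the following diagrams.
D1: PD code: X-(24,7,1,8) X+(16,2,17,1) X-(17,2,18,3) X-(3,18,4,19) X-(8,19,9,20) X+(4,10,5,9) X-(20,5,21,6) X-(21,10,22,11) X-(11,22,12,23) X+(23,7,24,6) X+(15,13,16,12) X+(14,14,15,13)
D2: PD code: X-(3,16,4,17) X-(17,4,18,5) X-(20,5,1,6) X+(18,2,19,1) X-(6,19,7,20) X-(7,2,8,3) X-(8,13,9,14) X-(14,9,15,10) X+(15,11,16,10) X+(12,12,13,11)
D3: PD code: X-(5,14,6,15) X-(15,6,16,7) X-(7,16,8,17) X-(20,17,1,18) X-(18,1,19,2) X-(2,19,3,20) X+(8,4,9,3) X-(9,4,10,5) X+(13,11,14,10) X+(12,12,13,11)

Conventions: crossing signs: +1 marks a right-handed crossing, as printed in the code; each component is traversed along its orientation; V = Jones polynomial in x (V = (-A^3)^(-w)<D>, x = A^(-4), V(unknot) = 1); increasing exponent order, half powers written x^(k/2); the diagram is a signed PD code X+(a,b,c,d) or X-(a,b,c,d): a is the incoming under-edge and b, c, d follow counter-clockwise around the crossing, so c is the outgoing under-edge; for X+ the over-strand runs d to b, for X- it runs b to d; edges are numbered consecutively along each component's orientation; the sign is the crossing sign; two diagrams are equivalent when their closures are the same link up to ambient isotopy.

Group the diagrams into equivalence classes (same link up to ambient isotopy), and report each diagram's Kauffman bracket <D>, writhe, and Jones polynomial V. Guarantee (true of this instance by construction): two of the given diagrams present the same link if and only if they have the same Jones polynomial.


classes: {D1, D2} | {D3}
V(D1) = -x^-6 + x^-5 - x^-4 + 2x^-3 - x^-2 + x^-1  [12 crossings, <D> = A^-2 - A^2 + 2A^6 - A^10 + A^14 - A^18, w = -2]
V(D2) = -x^-6 + x^-5 - x^-4 + 2x^-3 - x^-2 + x^-1  (w -4, c 10, <D> = A^-8 - A^-4 + 2 - A^4 + A^8 - A^12)
V(D3) = x^-8 - 2x^-7 + x^-6 - 2x^-5 + 2x^-4 + x^-2  [10 crossings, <D> = A^-4 + 2A^4 - 2A^8 + A^12 - 2A^16 + A^20, w = -4]
note: 2 values of V(x) split the 3 diagrams


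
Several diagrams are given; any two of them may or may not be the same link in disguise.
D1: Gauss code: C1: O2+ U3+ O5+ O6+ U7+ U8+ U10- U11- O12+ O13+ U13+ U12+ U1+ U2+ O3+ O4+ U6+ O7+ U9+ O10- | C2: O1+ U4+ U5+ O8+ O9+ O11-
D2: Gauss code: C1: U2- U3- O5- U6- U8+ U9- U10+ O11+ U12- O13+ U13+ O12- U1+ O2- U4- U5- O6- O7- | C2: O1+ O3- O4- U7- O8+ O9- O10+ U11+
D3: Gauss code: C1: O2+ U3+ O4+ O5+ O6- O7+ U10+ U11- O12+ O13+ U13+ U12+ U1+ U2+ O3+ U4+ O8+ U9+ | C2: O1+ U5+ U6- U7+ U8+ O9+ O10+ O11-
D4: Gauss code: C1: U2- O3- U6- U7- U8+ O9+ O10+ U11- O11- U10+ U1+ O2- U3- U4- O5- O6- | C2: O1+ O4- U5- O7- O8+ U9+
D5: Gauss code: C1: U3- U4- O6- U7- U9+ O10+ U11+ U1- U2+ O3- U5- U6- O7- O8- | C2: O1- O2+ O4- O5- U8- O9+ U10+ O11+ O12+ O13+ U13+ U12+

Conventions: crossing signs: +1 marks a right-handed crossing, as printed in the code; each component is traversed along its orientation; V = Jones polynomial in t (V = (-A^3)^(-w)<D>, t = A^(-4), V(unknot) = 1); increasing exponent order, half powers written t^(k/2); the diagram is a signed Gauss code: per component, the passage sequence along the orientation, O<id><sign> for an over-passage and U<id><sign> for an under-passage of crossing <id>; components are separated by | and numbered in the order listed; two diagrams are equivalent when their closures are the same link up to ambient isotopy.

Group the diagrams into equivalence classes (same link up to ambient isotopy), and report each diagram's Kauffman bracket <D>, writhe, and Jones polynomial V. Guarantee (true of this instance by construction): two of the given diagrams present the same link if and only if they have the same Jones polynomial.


classes: {D1, D3} | {D2, D4, D5}
V(D1) = -t^(5/2) - t^(9/2) - t^(13/2) + t^(15/2)  [13 crossings, <D> = -A^-3 + A + A^9 + A^17, w = +9]
V(D2) = t^(-11/2) - t^(-9/2) + t^(-7/2) - 2t^(-5/2) + t^(-3/2) - 2t^(-1/2)  (w -3, c 13, <D> = 2A^-7 - A^-3 + 2A - A^5 + A^9 - A^13)
D3 (bracket -A^-3 + A + A^9 + A^17; 13 crossings at w = +9): V = -t^(5/2) - t^(9/2) - t^(13/2) + t^(15/2)
V(D4) = t^(-11/2) - t^(-9/2) + t^(-7/2) - 2t^(-5/2) + t^(-3/2) - 2t^(-1/2)  (w -3, c 11, <D> = 2A^-7 - A^-3 + 2A - A^5 + A^9 - A^13)
D5 (bracket 2A^-1 - A^3 + 2A^7 - A^11 + A^15 - A^19; 13 crossings at w = -1): V = t^(-11/2) - t^(-9/2) + t^(-7/2) - 2t^(-5/2) + t^(-3/2) - 2t^(-1/2)
note: 2 classes among 5 diagrams; unequal V(t) rules out equality


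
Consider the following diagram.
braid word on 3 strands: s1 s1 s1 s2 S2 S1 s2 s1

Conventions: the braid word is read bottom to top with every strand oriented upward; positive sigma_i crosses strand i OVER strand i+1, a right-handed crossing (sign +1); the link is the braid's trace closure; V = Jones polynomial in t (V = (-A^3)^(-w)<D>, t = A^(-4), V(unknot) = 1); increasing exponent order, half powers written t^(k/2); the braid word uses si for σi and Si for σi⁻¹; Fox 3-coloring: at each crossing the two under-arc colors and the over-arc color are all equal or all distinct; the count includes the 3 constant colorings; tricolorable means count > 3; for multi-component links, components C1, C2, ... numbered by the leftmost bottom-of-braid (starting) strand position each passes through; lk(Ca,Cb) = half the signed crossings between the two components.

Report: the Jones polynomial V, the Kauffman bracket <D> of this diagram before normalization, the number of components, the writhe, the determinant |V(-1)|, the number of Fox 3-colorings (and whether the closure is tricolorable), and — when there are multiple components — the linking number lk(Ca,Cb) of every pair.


V(t) = t + t^3 - t^4
bracket: -A^-4 + 1 + A^8, w = +4
1 component, writhe +4, over 8 crossings
det 3, colorings 9 of 3^8 — tricolorable
observation: |V(-1)| = 3: so tricolorable, since 3 divides 3


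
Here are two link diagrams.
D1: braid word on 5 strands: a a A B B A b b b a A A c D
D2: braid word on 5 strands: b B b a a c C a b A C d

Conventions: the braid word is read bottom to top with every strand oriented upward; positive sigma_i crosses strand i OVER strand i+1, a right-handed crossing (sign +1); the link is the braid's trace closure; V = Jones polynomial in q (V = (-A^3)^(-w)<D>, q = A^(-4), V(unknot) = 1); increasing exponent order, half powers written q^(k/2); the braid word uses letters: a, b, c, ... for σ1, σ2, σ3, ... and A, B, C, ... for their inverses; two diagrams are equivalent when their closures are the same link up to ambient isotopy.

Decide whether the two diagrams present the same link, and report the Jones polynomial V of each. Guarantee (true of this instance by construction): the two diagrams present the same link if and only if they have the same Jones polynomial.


equivalent: no
V(D1) = 1  (w 0, c 14, <D> = 1)
D2 (bracket -A^-12 + A^-8 - A^-4 + 2 - A^4 + A^8; 12 crossings at w = +4): V = q - q^2 + 2q^3 - q^4 + q^5 - q^6
why: 2 values of V(q) split the 2 diagrams


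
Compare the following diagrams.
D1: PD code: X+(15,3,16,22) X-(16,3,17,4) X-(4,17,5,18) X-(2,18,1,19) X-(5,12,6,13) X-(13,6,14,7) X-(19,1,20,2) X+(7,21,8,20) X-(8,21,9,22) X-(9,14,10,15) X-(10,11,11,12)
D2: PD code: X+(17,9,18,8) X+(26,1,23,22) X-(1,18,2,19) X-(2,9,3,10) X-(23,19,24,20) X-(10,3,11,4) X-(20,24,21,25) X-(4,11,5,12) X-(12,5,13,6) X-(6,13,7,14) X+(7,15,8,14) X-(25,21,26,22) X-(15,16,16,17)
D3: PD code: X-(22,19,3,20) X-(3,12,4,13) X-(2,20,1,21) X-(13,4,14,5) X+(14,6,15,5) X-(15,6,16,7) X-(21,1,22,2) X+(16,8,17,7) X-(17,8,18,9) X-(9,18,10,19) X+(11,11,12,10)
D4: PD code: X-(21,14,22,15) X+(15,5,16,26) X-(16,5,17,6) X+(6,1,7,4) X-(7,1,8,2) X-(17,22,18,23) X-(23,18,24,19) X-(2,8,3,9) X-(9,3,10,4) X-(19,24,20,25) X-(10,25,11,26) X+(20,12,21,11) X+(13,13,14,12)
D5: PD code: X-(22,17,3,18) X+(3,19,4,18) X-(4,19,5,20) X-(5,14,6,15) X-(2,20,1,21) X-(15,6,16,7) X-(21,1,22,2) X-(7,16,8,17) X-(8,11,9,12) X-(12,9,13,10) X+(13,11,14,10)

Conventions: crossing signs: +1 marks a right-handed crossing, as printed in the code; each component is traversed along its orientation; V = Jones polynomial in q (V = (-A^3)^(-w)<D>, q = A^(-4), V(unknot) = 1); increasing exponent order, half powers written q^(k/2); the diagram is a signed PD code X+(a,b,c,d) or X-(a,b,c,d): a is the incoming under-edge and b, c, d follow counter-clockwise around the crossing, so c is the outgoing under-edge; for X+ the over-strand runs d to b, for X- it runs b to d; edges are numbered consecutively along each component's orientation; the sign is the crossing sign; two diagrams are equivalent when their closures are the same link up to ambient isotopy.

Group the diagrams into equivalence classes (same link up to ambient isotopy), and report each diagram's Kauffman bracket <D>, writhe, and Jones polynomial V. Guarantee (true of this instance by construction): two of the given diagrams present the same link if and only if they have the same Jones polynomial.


equivalence classes: {D1, D2, D3, D4, D5}
D1 (bracket A^-15 + 2A^-7 - A^-3 + A - A^5; 11 crossings at w = -7): V = q^(-13/2) - q^(-11/2) + q^(-9/2) - 2q^(-7/2) - q^(-3/2)
V(D2) = q^(-13/2) - q^(-11/2) + q^(-9/2) - 2q^(-7/2) - q^(-3/2)  (w -7, c 13, <D> = A^-15 + 2A^-7 - A^-3 + A - A^5)
V(D3) = q^(-13/2) - q^(-11/2) + q^(-9/2) - 2q^(-7/2) - q^(-3/2)  (w -5, c 11, <D> = A^-9 + 2A^-1 - A^3 + A^7 - A^11)
V(D4) = q^(-13/2) - q^(-11/2) + q^(-9/2) - 2q^(-7/2) - q^(-3/2)  [13 crossings, <D> = A^-9 + 2A^-1 - A^3 + A^7 - A^11, w = -5]
V(D5) = q^(-13/2) - q^(-11/2) + q^(-9/2) - 2q^(-7/2) - q^(-3/2)  (w -7, c 11, <D> = A^-15 + 2A^-7 - A^-3 + A - A^5)
key observation: all 5 diagrams share one V(q), hence one class


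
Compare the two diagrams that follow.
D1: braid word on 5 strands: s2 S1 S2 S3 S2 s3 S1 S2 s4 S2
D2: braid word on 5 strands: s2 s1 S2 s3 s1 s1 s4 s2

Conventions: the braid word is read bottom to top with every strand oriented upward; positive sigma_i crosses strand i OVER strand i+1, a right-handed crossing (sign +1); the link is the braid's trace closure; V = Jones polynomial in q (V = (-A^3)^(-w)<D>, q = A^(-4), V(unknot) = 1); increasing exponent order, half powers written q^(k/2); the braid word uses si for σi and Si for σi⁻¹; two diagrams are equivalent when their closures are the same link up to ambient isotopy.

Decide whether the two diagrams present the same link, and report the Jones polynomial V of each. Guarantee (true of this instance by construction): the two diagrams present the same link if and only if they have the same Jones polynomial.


same link: no
V(D1) = -q^-4 + q^-3 + q^-1  [10 crossings, <D> = A^-8 + 1 - A^4, w = -4]
D2 (bracket -A^-6 + A^-2 - A^2 + 2A^6 - A^10 + A^14; 8 crossings at w = +6): V = q - q^2 + 2q^3 - q^4 + q^5 - q^6
note: 2 classes among 2 diagrams; unequal V(q) rules out equality


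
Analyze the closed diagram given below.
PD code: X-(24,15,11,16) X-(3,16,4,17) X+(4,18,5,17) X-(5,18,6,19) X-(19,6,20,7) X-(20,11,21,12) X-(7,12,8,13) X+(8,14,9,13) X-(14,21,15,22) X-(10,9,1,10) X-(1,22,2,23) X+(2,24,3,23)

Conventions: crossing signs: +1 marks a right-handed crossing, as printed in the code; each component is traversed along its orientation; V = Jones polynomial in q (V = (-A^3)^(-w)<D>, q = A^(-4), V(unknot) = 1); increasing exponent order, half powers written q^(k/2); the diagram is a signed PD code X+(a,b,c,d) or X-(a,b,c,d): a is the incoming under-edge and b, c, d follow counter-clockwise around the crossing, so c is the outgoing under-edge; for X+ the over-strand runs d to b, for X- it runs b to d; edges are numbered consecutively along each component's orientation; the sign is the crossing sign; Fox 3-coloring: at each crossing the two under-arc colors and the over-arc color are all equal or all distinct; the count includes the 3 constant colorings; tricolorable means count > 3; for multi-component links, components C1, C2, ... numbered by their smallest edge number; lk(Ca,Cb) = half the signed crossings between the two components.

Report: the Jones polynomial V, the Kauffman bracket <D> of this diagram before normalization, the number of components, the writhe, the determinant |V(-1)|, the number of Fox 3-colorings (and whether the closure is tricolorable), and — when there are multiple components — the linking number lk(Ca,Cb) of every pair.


V = q^(-13/2) - q^(-11/2) + q^(-9/2) - 2q^(-7/2) - q^(-3/2)
<D> = -A^-12 - 2A^-4 + 1 - A^4 + A^8 (w = -6)
2 components over 12 crossings, w = -6
lk(C1,C2): -1
9 Fox colorings among 3^12, |V(-1)| = 6: tricolorable
why: summing lk over 1 pair gives -1
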